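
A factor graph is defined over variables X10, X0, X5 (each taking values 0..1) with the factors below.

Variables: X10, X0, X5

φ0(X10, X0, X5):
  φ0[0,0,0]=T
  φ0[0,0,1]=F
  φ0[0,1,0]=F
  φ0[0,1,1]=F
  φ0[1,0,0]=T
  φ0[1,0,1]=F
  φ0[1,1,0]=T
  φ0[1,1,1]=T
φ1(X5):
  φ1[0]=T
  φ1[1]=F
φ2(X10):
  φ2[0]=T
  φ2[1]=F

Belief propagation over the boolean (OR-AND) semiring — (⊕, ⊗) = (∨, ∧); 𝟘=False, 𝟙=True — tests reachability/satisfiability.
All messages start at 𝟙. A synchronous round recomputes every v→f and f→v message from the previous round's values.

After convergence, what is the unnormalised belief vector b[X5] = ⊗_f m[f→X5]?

b[X5] = [T, F]

init: all messages = 𝟙 over 2 values
r1 m[φ0→X10] = [T, T]
r1 m[φ0→X0] = [T, T]
r1 m[φ0→X5] = [T, T]
r1 m[φ1→X5] = [T, F]
r1 m[φ2→X10] = [T, F]
r1 m[X10→φ0] = [T, T]
r1 m[X10→φ2] = [T, T]
r1 m[X0→φ0] = [T, T]
r1 m[X5→φ0] = [T, T]
r1 m[X5→φ1] = [T, T]
r2 m[φ0→X10] = [T, T]
r2 m[φ0→X0] = [T, T]
r2 m[φ0→X5] = [T, T]
r2 m[φ1→X5] = [T, F]
r2 m[φ2→X10] = [T, F]
r2 m[X10→φ0] = [T, F]
r2 m[X10→φ2] = [T, T]
r2 m[X0→φ0] = [T, T]
r2 m[X5→φ0] = [T, F]
r2 m[X5→φ1] = [T, T]
r3 m[φ0→X10] = [T, T]
r3 m[φ0→X0] = [T, F]
r3 m[φ0→X5] = [T, F]
r3 m[φ1→X5] = [T, F]
r3 m[φ2→X10] = [T, F]
r3 m[X10→φ0] = [T, F]
r3 m[X10→φ2] = [T, T]
r3 m[X0→φ0] = [T, T]
r3 m[X5→φ0] = [T, F]
r3 m[X5→φ1] = [T, T]
r4 m[φ0→X10] = [T, T]
r4 m[φ0→X0] = [T, F]
r4 m[φ0→X5] = [T, F]
r4 m[φ1→X5] = [T, F]
r4 m[φ2→X10] = [T, F]
r4 m[X10→φ0] = [T, F]
r4 m[X10→φ2] = [T, T]
r4 m[X0→φ0] = [T, T]
r4 m[X5→φ0] = [T, F]
r4 m[X5→φ1] = [T, F]
r5 m[φ0→X10] = [T, T]
r5 m[φ0→X0] = [T, F]
r5 m[φ0→X5] = [T, F]
r5 m[φ1→X5] = [T, F]
r5 m[φ2→X10] = [T, F]
r5 m[X10→φ0] = [T, F]
r5 m[X10→φ2] = [T, T]
r5 m[X0→φ0] = [T, T]
r5 m[X5→φ0] = [T, F]
r5 m[X5→φ1] = [T, F]
fixed point reached at round 5
b[X5] = ⊗ incoming = [T, F]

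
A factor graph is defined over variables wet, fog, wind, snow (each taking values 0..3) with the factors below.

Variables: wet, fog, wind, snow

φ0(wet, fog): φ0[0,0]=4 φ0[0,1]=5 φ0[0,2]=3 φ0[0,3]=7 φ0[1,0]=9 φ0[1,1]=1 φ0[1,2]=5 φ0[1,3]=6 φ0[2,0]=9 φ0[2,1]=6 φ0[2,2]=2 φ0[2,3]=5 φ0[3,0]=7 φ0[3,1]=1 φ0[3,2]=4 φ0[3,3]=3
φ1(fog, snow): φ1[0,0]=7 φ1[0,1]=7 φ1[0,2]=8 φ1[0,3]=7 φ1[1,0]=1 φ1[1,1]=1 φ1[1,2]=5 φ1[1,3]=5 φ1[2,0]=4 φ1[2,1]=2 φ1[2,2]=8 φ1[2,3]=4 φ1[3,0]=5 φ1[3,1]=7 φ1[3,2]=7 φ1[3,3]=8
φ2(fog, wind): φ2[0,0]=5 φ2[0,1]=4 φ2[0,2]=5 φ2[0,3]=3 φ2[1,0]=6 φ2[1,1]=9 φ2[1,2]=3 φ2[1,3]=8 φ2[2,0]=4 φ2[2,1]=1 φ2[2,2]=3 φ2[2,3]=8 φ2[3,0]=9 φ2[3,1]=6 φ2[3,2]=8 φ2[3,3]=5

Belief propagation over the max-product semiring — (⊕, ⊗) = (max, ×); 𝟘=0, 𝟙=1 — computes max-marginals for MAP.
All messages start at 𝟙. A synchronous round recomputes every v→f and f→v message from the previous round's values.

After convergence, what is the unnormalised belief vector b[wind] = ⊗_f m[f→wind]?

b[wind] = [504, 336, 448, 320]

init: all messages = 𝟙 over 4 values
r1 m[φ0→wet] = [7, 9, 9, 7]
r1 m[φ0→fog] = [9, 6, 5, 7]
r1 m[φ1→fog] = [8, 5, 8, 8]
r1 m[φ1→snow] = [7, 7, 8, 8]
r1 m[φ2→fog] = [5, 9, 8, 9]
r1 m[φ2→wind] = [9, 9, 8, 8]
r1 m[wet→φ0] = [1, 1, 1, 1]
r1 m[fog→φ0] = [1, 1, 1, 1]
r1 m[fog→φ1] = [1, 1, 1, 1]
r1 m[fog→φ2] = [1, 1, 1, 1]
r1 m[wind→φ2] = [1, 1, 1, 1]
r1 m[snow→φ1] = [1, 1, 1, 1]
r2 m[φ0→wet] = [7, 9, 9, 7]
r2 m[φ0→fog] = [9, 6, 5, 7]
r2 m[φ1→fog] = [8, 5, 8, 8]
r2 m[φ1→snow] = [7, 7, 8, 8]
r2 m[φ2→fog] = [5, 9, 8, 9]
r2 m[φ2→wind] = [9, 9, 8, 8]
r2 m[wet→φ0] = [1, 1, 1, 1]
r2 m[fog→φ0] = [40, 45, 64, 72]
r2 m[fog→φ1] = [45, 54, 40, 63]
r2 m[fog→φ2] = [72, 30, 40, 56]
r2 m[wind→φ2] = [1, 1, 1, 1]
r2 m[snow→φ1] = [1, 1, 1, 1]
r3 m[φ0→wet] = [504, 432, 360, 280]
r3 m[φ0→fog] = [9, 6, 5, 7]
r3 m[φ1→fog] = [8, 5, 8, 8]
r3 m[φ1→snow] = [315, 441, 441, 504]
r3 m[φ2→fog] = [5, 9, 8, 9]
r3 m[φ2→wind] = [504, 336, 448, 320]
r3 m[wet→φ0] = [1, 1, 1, 1]
r3 m[fog→φ0] = [40, 45, 64, 72]
r3 m[fog→φ1] = [45, 54, 40, 63]
r3 m[fog→φ2] = [72, 30, 40, 56]
r3 m[wind→φ2] = [1, 1, 1, 1]
r3 m[snow→φ1] = [1, 1, 1, 1]
r4 m[φ0→wet] = [504, 432, 360, 280]
r4 m[φ0→fog] = [9, 6, 5, 7]
r4 m[φ1→fog] = [8, 5, 8, 8]
r4 m[φ1→snow] = [315, 441, 441, 504]
r4 m[φ2→fog] = [5, 9, 8, 9]
r4 m[φ2→wind] = [504, 336, 448, 320]
r4 m[wet→φ0] = [1, 1, 1, 1]
r4 m[fog→φ0] = [40, 45, 64, 72]
r4 m[fog→φ1] = [45, 54, 40, 63]
r4 m[fog→φ2] = [72, 30, 40, 56]
r4 m[wind→φ2] = [1, 1, 1, 1]
r4 m[snow→φ1] = [1, 1, 1, 1]
fixed point reached at round 4
b[wind] = ⊗ incoming = [504, 336, 448, 320]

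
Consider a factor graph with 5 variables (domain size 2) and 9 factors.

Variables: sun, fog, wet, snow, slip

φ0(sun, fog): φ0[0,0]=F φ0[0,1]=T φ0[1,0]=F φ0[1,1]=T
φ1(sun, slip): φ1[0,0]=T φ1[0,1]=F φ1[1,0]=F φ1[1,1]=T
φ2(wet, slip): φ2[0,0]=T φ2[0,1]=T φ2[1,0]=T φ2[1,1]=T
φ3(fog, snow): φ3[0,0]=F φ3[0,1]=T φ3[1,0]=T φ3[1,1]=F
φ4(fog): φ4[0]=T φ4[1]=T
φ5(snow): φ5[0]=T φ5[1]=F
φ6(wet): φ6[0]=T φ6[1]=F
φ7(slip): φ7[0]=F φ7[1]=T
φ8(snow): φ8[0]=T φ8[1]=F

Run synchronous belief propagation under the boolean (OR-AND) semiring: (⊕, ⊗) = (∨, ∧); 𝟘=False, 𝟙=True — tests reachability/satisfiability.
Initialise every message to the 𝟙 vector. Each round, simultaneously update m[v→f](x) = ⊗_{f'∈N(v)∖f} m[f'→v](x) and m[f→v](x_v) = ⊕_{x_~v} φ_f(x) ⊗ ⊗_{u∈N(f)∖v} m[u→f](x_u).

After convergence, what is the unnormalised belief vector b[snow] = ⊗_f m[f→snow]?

b[snow] = [T, F]

init: all messages = 𝟙 over 2 values
r1 m[φ0→sun] = [T, T]
r1 m[φ0→fog] = [F, T]
r1 m[φ1→sun] = [T, T]
r1 m[φ1→slip] = [T, T]
r1 m[φ2→wet] = [T, T]
r1 m[φ2→slip] = [T, T]
r1 m[φ3→fog] = [T, T]
r1 m[φ3→snow] = [T, T]
r1 m[φ4→fog] = [T, T]
r1 m[φ5→snow] = [T, F]
r1 m[φ6→wet] = [T, F]
r1 m[φ7→slip] = [F, T]
r1 m[φ8→snow] = [T, F]
r1 m[sun→φ0] = [T, T]
r1 m[sun→φ1] = [T, T]
r1 m[fog→φ0] = [T, T]
r1 m[fog→φ3] = [T, T]
r1 m[fog→φ4] = [T, T]
r1 m[wet→φ2] = [T, T]
r1 m[wet→φ6] = [T, T]
r1 m[snow→φ3] = [T, T]
r1 m[snow→φ5] = [T, T]
r1 m[snow→φ8] = [T, T]
r1 m[slip→φ1] = [T, T]
r1 m[slip→φ2] = [T, T]
r1 m[slip→φ7] = [T, T]
r2 m[φ0→sun] = [T, T]
r2 m[φ0→fog] = [F, T]
r2 m[φ1→sun] = [T, T]
r2 m[φ1→slip] = [T, T]
r2 m[φ2→wet] = [T, T]
r2 m[φ2→slip] = [T, T]
r2 m[φ3→fog] = [T, T]
r2 m[φ3→snow] = [T, T]
r2 m[φ4→fog] = [T, T]
r2 m[φ5→snow] = [T, F]
r2 m[φ6→wet] = [T, F]
r2 m[φ7→slip] = [F, T]
r2 m[φ8→snow] = [T, F]
r2 m[sun→φ0] = [T, T]
r2 m[sun→φ1] = [T, T]
r2 m[fog→φ0] = [T, T]
r2 m[fog→φ3] = [F, T]
r2 m[fog→φ4] = [F, T]
r2 m[wet→φ2] = [T, F]
r2 m[wet→φ6] = [T, T]
r2 m[snow→φ3] = [T, F]
r2 m[snow→φ5] = [T, F]
r2 m[snow→φ8] = [T, F]
r2 m[slip→φ1] = [F, T]
r2 m[slip→φ2] = [F, T]
r2 m[slip→φ7] = [T, T]
r3 m[φ0→sun] = [T, T]
r3 m[φ0→fog] = [F, T]
r3 m[φ1→sun] = [F, T]
r3 m[φ1→slip] = [T, T]
r3 m[φ2→wet] = [T, T]
r3 m[φ2→slip] = [T, T]
r3 m[φ3→fog] = [F, T]
r3 m[φ3→snow] = [T, F]
r3 m[φ4→fog] = [T, T]
r3 m[φ5→snow] = [T, F]
r3 m[φ6→wet] = [T, F]
r3 m[φ7→slip] = [F, T]
r3 m[φ8→snow] = [T, F]
r3 m[sun→φ0] = [T, T]
r3 m[sun→φ1] = [T, T]
r3 m[fog→φ0] = [T, T]
r3 m[fog→φ3] = [F, T]
r3 m[fog→φ4] = [F, T]
r3 m[wet→φ2] = [T, F]
r3 m[wet→φ6] = [T, T]
r3 m[snow→φ3] = [T, F]
r3 m[snow→φ5] = [T, F]
r3 m[snow→φ8] = [T, F]
r3 m[slip→φ1] = [F, T]
r3 m[slip→φ2] = [F, T]
r3 m[slip→φ7] = [T, T]
r4 m[φ0→sun] = [T, T]
r4 m[φ0→fog] = [F, T]
r4 m[φ1→sun] = [F, T]
r4 m[φ1→slip] = [T, T]
r4 m[φ2→wet] = [T, T]
r4 m[φ2→slip] = [T, T]
r4 m[φ3→fog] = [F, T]
r4 m[φ3→snow] = [T, F]
r4 m[φ4→fog] = [T, T]
r4 m[φ5→snow] = [T, F]
r4 m[φ6→wet] = [T, F]
r4 m[φ7→slip] = [F, T]
r4 m[φ8→snow] = [T, F]
r4 m[sun→φ0] = [F, T]
r4 m[sun→φ1] = [T, T]
r4 m[fog→φ0] = [F, T]
r4 m[fog→φ3] = [F, T]
r4 m[fog→φ4] = [F, T]
r4 m[wet→φ2] = [T, F]
r4 m[wet→φ6] = [T, T]
r4 m[snow→φ3] = [T, F]
r4 m[snow→φ5] = [T, F]
r4 m[snow→φ8] = [T, F]
r4 m[slip→φ1] = [F, T]
r4 m[slip→φ2] = [F, T]
r4 m[slip→φ7] = [T, T]
r5 m[φ0→sun] = [T, T]
r5 m[φ0→fog] = [F, T]
r5 m[φ1→sun] = [F, T]
r5 m[φ1→slip] = [T, T]
r5 m[φ2→wet] = [T, T]
r5 m[φ2→slip] = [T, T]
r5 m[φ3→fog] = [F, T]
r5 m[φ3→snow] = [T, F]
r5 m[φ4→fog] = [T, T]
r5 m[φ5→snow] = [T, F]
r5 m[φ6→wet] = [T, F]
r5 m[φ7→slip] = [F, T]
r5 m[φ8→snow] = [T, F]
r5 m[sun→φ0] = [F, T]
r5 m[sun→φ1] = [T, T]
r5 m[fog→φ0] = [F, T]
r5 m[fog→φ3] = [F, T]
r5 m[fog→φ4] = [F, T]
r5 m[wet→φ2] = [T, F]
r5 m[wet→φ6] = [T, T]
r5 m[snow→φ3] = [T, F]
r5 m[snow→φ5] = [T, F]
r5 m[snow→φ8] = [T, F]
r5 m[slip→φ1] = [F, T]
r5 m[slip→φ2] = [F, T]
r5 m[slip→φ7] = [T, T]
fixed point reached at round 5
b[snow] = ⊗ incoming = [T, F]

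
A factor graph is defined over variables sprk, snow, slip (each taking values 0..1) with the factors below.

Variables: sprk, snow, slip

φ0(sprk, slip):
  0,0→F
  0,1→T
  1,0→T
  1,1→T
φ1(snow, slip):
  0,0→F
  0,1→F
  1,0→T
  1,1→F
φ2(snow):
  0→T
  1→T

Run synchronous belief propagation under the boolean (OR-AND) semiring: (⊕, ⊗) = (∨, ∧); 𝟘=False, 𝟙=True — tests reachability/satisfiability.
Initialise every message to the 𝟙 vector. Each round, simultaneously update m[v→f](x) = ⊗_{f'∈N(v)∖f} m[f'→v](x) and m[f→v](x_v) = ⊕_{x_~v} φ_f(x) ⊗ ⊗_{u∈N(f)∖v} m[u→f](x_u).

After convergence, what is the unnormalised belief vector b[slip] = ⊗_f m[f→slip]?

b[slip] = [T, F]

init: all messages = 𝟙 over 2 values
r1 m[φ0→sprk] = [T, T]
r1 m[φ0→slip] = [T, T]
r1 m[φ1→snow] = [F, T]
r1 m[φ1→slip] = [T, F]
r1 m[φ2→snow] = [T, T]
r1 m[sprk→φ0] = [T, T]
r1 m[snow→φ1] = [T, T]
r1 m[snow→φ2] = [T, T]
r1 m[slip→φ0] = [T, T]
r1 m[slip→φ1] = [T, T]
r2 m[φ0→sprk] = [T, T]
r2 m[φ0→slip] = [T, T]
r2 m[φ1→snow] = [F, T]
r2 m[φ1→slip] = [T, F]
r2 m[φ2→snow] = [T, T]
r2 m[sprk→φ0] = [T, T]
r2 m[snow→φ1] = [T, T]
r2 m[snow→φ2] = [F, T]
r2 m[slip→φ0] = [T, F]
r2 m[slip→φ1] = [T, T]
r3 m[φ0→sprk] = [F, T]
r3 m[φ0→slip] = [T, T]
r3 m[φ1→snow] = [F, T]
r3 m[φ1→slip] = [T, F]
r3 m[φ2→snow] = [T, T]
r3 m[sprk→φ0] = [T, T]
r3 m[snow→φ1] = [T, T]
r3 m[snow→φ2] = [F, T]
r3 m[slip→φ0] = [T, F]
r3 m[slip→φ1] = [T, T]
r4 m[φ0→sprk] = [F, T]
r4 m[φ0→slip] = [T, T]
r4 m[φ1→snow] = [F, T]
r4 m[φ1→slip] = [T, F]
r4 m[φ2→snow] = [T, T]
r4 m[sprk→φ0] = [T, T]
r4 m[snow→φ1] = [T, T]
r4 m[snow→φ2] = [F, T]
r4 m[slip→φ0] = [T, F]
r4 m[slip→φ1] = [T, T]
fixed point reached at round 4
b[slip] = ⊗ incoming = [T, F]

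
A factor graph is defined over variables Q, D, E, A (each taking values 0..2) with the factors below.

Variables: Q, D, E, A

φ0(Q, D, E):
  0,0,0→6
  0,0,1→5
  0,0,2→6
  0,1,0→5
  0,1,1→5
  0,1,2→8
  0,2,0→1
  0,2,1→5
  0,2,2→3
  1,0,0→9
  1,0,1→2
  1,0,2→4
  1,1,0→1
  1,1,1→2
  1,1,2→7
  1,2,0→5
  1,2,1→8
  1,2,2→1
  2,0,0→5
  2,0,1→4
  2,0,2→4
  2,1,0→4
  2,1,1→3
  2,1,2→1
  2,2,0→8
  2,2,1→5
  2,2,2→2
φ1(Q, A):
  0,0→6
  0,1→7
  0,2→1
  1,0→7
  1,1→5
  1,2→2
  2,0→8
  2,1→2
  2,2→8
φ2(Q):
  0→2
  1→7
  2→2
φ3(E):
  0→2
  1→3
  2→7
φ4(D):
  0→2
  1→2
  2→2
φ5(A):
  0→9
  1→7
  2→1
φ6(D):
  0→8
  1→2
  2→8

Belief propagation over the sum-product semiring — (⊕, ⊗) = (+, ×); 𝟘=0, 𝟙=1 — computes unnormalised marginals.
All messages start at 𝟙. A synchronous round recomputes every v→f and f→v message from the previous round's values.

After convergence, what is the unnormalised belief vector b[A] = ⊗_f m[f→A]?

b[A] = [1209348, 665196, 53952]

init: all messages = 𝟙 over 3 values
r1 m[φ0→Q] = [44, 39, 36]
r1 m[φ0→D] = [45, 36, 38]
r1 m[φ0→E] = [44, 39, 36]
r1 m[φ1→Q] = [14, 14, 18]
r1 m[φ1→A] = [21, 14, 11]
r1 m[φ2→Q] = [2, 7, 2]
r1 m[φ3→E] = [2, 3, 7]
r1 m[φ4→D] = [2, 2, 2]
r1 m[φ5→A] = [9, 7, 1]
r1 m[φ6→D] = [8, 2, 8]
r1 m[Q→φ0] = [1, 1, 1]
r1 m[Q→φ1] = [1, 1, 1]
r1 m[Q→φ2] = [1, 1, 1]
r1 m[D→φ0] = [1, 1, 1]
r1 m[D→φ4] = [1, 1, 1]
r1 m[D→φ6] = [1, 1, 1]
r1 m[E→φ0] = [1, 1, 1]
r1 m[E→φ3] = [1, 1, 1]
r1 m[A→φ1] = [1, 1, 1]
r1 m[A→φ5] = [1, 1, 1]
r2 m[φ0→Q] = [44, 39, 36]
r2 m[φ0→D] = [45, 36, 38]
r2 m[φ0→E] = [44, 39, 36]
r2 m[φ1→Q] = [14, 14, 18]
r2 m[φ1→A] = [21, 14, 11]
r2 m[φ2→Q] = [2, 7, 2]
r2 m[φ3→E] = [2, 3, 7]
r2 m[φ4→D] = [2, 2, 2]
r2 m[φ5→A] = [9, 7, 1]
r2 m[φ6→D] = [8, 2, 8]
r2 m[Q→φ0] = [28, 98, 36]
r2 m[Q→φ1] = [88, 273, 72]
r2 m[Q→φ2] = [616, 546, 648]
r2 m[D→φ0] = [16, 4, 16]
r2 m[D→φ4] = [360, 72, 304]
r2 m[D→φ6] = [90, 72, 76]
r2 m[E→φ0] = [2, 3, 7]
r2 m[E→φ3] = [44, 39, 36]
r2 m[A→φ1] = [9, 7, 1]
r2 m[A→φ5] = [21, 14, 11]
r3 m[φ0→Q] = [2036, 1716, 1616]
r3 m[φ0→D] = [8828, 8718, 6702]
r3 m[φ0→E] = [34104, 27120, 19112]
r3 m[φ1→Q] = [104, 100, 94]
r3 m[φ1→A] = [3015, 2125, 1210]
r3 m[φ2→Q] = [2, 7, 2]
r3 m[φ3→E] = [2, 3, 7]
r3 m[φ4→D] = [2, 2, 2]
r3 m[φ5→A] = [9, 7, 1]
r3 m[φ6→D] = [8, 2, 8]
r3 m[Q→φ0] = [28, 98, 36]
r3 m[Q→φ1] = [88, 273, 72]
r3 m[Q→φ2] = [616, 546, 648]
r3 m[D→φ0] = [16, 4, 16]
r3 m[D→φ4] = [360, 72, 304]
r3 m[D→φ6] = [90, 72, 76]
r3 m[E→φ0] = [2, 3, 7]
r3 m[E→φ3] = [44, 39, 36]
r3 m[A→φ1] = [9, 7, 1]
r3 m[A→φ5] = [21, 14, 11]
r4 m[φ0→Q] = [2036, 1716, 1616]
r4 m[φ0→D] = [8828, 8718, 6702]
r4 m[φ0→E] = [34104, 27120, 19112]
r4 m[φ1→Q] = [104, 100, 94]
r4 m[φ1→A] = [3015, 2125, 1210]
r4 m[φ2→Q] = [2, 7, 2]
r4 m[φ3→E] = [2, 3, 7]
r4 m[φ4→D] = [2, 2, 2]
r4 m[φ5→A] = [9, 7, 1]
r4 m[φ6→D] = [8, 2, 8]
r4 m[Q→φ0] = [208, 700, 188]
r4 m[Q→φ1] = [4072, 12012, 3232]
r4 m[Q→φ2] = [211744, 171600, 151904]
r4 m[D→φ0] = [16, 4, 16]
r4 m[D→φ4] = [70624, 17436, 53616]
r4 m[D→φ6] = [17656, 17436, 13404]
r4 m[E→φ0] = [2, 3, 7]
r4 m[E→φ3] = [34104, 27120, 19112]
r4 m[A→φ1] = [9, 7, 1]
r4 m[A→φ5] = [3015, 2125, 1210]
r5 m[φ0→Q] = [2036, 1716, 1616]
r5 m[φ0→D] = [60152, 61260, 45064]
r5 m[φ0→E] = [229168, 184368, 131008]
r5 m[φ1→Q] = [104, 100, 94]
r5 m[φ1→A] = [134372, 95028, 53952]
r5 m[φ2→Q] = [2, 7, 2]
r5 m[φ3→E] = [2, 3, 7]
r5 m[φ4→D] = [2, 2, 2]
r5 m[φ5→A] = [9, 7, 1]
r5 m[φ6→D] = [8, 2, 8]
r5 m[Q→φ0] = [208, 700, 188]
r5 m[Q→φ1] = [4072, 12012, 3232]
r5 m[Q→φ2] = [211744, 171600, 151904]
r5 m[D→φ0] = [16, 4, 16]
r5 m[D→φ4] = [70624, 17436, 53616]
r5 m[D→φ6] = [17656, 17436, 13404]
r5 m[E→φ0] = [2, 3, 7]
r5 m[E→φ3] = [34104, 27120, 19112]
r5 m[A→φ1] = [9, 7, 1]
r5 m[A→φ5] = [3015, 2125, 1210]
r6 m[φ0→Q] = [2036, 1716, 1616]
r6 m[φ0→D] = [60152, 61260, 45064]
r6 m[φ0→E] = [229168, 184368, 131008]
r6 m[φ1→Q] = [104, 100, 94]
r6 m[φ1→A] = [134372, 95028, 53952]
r6 m[φ2→Q] = [2, 7, 2]
r6 m[φ3→E] = [2, 3, 7]
r6 m[φ4→D] = [2, 2, 2]
r6 m[φ5→A] = [9, 7, 1]
r6 m[φ6→D] = [8, 2, 8]
r6 m[Q→φ0] = [208, 700, 188]
r6 m[Q→φ1] = [4072, 12012, 3232]
r6 m[Q→φ2] = [211744, 171600, 151904]
r6 m[D→φ0] = [16, 4, 16]
r6 m[D→φ4] = [481216, 122520, 360512]
r6 m[D→φ6] = [120304, 122520, 90128]
r6 m[E→φ0] = [2, 3, 7]
r6 m[E→φ3] = [229168, 184368, 131008]
r6 m[A→φ1] = [9, 7, 1]
r6 m[A→φ5] = [134372, 95028, 53952]
r7 m[φ0→Q] = [2036, 1716, 1616]
r7 m[φ0→D] = [60152, 61260, 45064]
r7 m[φ0→E] = [229168, 184368, 131008]
r7 m[φ1→Q] = [104, 100, 94]
r7 m[φ1→A] = [134372, 95028, 53952]
r7 m[φ2→Q] = [2, 7, 2]
r7 m[φ3→E] = [2, 3, 7]
r7 m[φ4→D] = [2, 2, 2]
r7 m[φ5→A] = [9, 7, 1]
r7 m[φ6→D] = [8, 2, 8]
r7 m[Q→φ0] = [208, 700, 188]
r7 m[Q→φ1] = [4072, 12012, 3232]
r7 m[Q→φ2] = [211744, 171600, 151904]
r7 m[D→φ0] = [16, 4, 16]
r7 m[D→φ4] = [481216, 122520, 360512]
r7 m[D→φ6] = [120304, 122520, 90128]
r7 m[E→φ0] = [2, 3, 7]
r7 m[E→φ3] = [229168, 184368, 131008]
r7 m[A→φ1] = [9, 7, 1]
r7 m[A→φ5] = [134372, 95028, 53952]
fixed point reached at round 7
b[A] = ⊗ incoming = [1209348, 665196, 53952]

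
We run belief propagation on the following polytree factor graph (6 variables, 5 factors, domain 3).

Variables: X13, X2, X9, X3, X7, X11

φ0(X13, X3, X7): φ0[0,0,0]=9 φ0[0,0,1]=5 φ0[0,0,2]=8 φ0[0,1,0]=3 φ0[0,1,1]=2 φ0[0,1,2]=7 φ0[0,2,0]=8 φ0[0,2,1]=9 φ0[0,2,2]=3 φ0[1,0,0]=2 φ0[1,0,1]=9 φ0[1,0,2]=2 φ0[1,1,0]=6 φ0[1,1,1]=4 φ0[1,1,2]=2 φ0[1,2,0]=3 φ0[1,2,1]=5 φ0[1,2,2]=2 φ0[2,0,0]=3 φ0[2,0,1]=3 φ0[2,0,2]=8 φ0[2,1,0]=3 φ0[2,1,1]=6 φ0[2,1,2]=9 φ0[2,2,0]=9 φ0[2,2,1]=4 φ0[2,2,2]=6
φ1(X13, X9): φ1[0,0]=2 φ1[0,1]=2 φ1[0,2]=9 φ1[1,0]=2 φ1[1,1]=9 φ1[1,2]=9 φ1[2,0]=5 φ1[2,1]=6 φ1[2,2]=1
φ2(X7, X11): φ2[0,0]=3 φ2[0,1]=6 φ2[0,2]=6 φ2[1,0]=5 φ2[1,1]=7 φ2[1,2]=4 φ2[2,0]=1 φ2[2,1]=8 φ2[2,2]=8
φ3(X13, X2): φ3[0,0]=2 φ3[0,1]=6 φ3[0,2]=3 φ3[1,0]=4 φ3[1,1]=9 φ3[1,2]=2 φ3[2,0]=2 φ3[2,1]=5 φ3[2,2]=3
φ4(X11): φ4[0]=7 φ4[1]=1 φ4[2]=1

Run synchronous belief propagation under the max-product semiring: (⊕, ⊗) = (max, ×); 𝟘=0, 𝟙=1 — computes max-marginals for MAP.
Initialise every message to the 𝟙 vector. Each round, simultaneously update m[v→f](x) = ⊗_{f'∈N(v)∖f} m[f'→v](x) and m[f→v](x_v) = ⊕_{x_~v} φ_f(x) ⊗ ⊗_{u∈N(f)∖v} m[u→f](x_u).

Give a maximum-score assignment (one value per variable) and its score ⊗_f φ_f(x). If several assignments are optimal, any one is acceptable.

assignment: (X13=1, X2=1, X9=1, X3=0, X7=1, X11=0); score = 25515

init: all messages = 𝟙 over 3 values
r1 m[φ0→X13] = [9, 9, 9]
r1 m[φ0→X3] = [9, 9, 9]
r1 m[φ0→X7] = [9, 9, 9]
r1 m[φ1→X13] = [9, 9, 6]
r1 m[φ1→X9] = [5, 9, 9]
r1 m[φ2→X7] = [6, 7, 8]
r1 m[φ2→X11] = [5, 8, 8]
r1 m[φ3→X13] = [6, 9, 5]
r1 m[φ3→X2] = [4, 9, 3]
r1 m[φ4→X11] = [7, 1, 1]
r1 m[X13→φ0] = [1, 1, 1]
r1 m[X13→φ1] = [1, 1, 1]
r1 m[X13→φ3] = [1, 1, 1]
r1 m[X2→φ3] = [1, 1, 1]
r1 m[X9→φ1] = [1, 1, 1]
r1 m[X3→φ0] = [1, 1, 1]
r1 m[X7→φ0] = [1, 1, 1]
r1 m[X7→φ2] = [1, 1, 1]
r1 m[X11→φ2] = [1, 1, 1]
r1 m[X11→φ4] = [1, 1, 1]
r2 m[φ0→X13] = [9, 9, 9]
r2 m[φ0→X3] = [9, 9, 9]
r2 m[φ0→X7] = [9, 9, 9]
r2 m[φ1→X13] = [9, 9, 6]
r2 m[φ1→X9] = [5, 9, 9]
r2 m[φ2→X7] = [6, 7, 8]
r2 m[φ2→X11] = [5, 8, 8]
r2 m[φ3→X13] = [6, 9, 5]
r2 m[φ3→X2] = [4, 9, 3]
r2 m[φ4→X11] = [7, 1, 1]
r2 m[X13→φ0] = [54, 81, 30]
r2 m[X13→φ1] = [54, 81, 45]
r2 m[X13→φ3] = [81, 81, 54]
r2 m[X2→φ3] = [1, 1, 1]
r2 m[X9→φ1] = [1, 1, 1]
r2 m[X3→φ0] = [1, 1, 1]
r2 m[X7→φ0] = [6, 7, 8]
r2 m[X7→φ2] = [9, 9, 9]
r2 m[X11→φ2] = [7, 1, 1]
r2 m[X11→φ4] = [5, 8, 8]
r3 m[φ0→X13] = [64, 63, 72]
r3 m[φ0→X3] = [5103, 3024, 3402]
r3 m[φ0→X7] = [486, 729, 432]
r3 m[φ1→X13] = [9, 9, 6]
r3 m[φ1→X9] = [225, 729, 729]
r3 m[φ2→X7] = [21, 35, 8]
r3 m[φ2→X11] = [45, 72, 72]
r3 m[φ3→X13] = [6, 9, 5]
r3 m[φ3→X2] = [324, 729, 243]
r3 m[φ4→X11] = [7, 1, 1]
r3 m[X13→φ0] = [54, 81, 30]
r3 m[X13→φ1] = [54, 81, 45]
r3 m[X13→φ3] = [81, 81, 54]
r3 m[X2→φ3] = [1, 1, 1]
r3 m[X9→φ1] = [1, 1, 1]
r3 m[X3→φ0] = [1, 1, 1]
r3 m[X7→φ0] = [6, 7, 8]
r3 m[X7→φ2] = [9, 9, 9]
r3 m[X11→φ2] = [7, 1, 1]
r3 m[X11→φ4] = [5, 8, 8]
r4 m[φ0→X13] = [64, 63, 72]
r4 m[φ0→X3] = [5103, 3024, 3402]
r4 m[φ0→X7] = [486, 729, 432]
r4 m[φ1→X13] = [9, 9, 6]
r4 m[φ1→X9] = [225, 729, 729]
r4 m[φ2→X7] = [21, 35, 8]
r4 m[φ2→X11] = [45, 72, 72]
r4 m[φ3→X13] = [6, 9, 5]
r4 m[φ3→X2] = [324, 729, 243]
r4 m[φ4→X11] = [7, 1, 1]
r4 m[X13→φ0] = [54, 81, 30]
r4 m[X13→φ1] = [384, 567, 360]
r4 m[X13→φ3] = [576, 567, 432]
r4 m[X2→φ3] = [1, 1, 1]
r4 m[X9→φ1] = [1, 1, 1]
r4 m[X3→φ0] = [1, 1, 1]
r4 m[X7→φ0] = [21, 35, 8]
r4 m[X7→φ2] = [486, 729, 432]
r4 m[X11→φ2] = [7, 1, 1]
r4 m[X11→φ4] = [45, 72, 72]
r5 m[φ0→X13] = [315, 315, 210]
r5 m[φ0→X3] = [25515, 11340, 17010]
r5 m[φ0→X7] = [486, 729, 432]
r5 m[φ1→X13] = [9, 9, 6]
r5 m[φ1→X9] = [1800, 5103, 5103]
r5 m[φ2→X7] = [21, 35, 8]
r5 m[φ2→X11] = [3645, 5103, 3456]
r5 m[φ3→X13] = [6, 9, 5]
r5 m[φ3→X2] = [2268, 5103, 1728]
r5 m[φ4→X11] = [7, 1, 1]
r5 m[X13→φ0] = [54, 81, 30]
r5 m[X13→φ1] = [384, 567, 360]
r5 m[X13→φ3] = [576, 567, 432]
r5 m[X2→φ3] = [1, 1, 1]
r5 m[X9→φ1] = [1, 1, 1]
r5 m[X3→φ0] = [1, 1, 1]
r5 m[X7→φ0] = [21, 35, 8]
r5 m[X7→φ2] = [486, 729, 432]
r5 m[X11→φ2] = [7, 1, 1]
r5 m[X11→φ4] = [45, 72, 72]
r6 m[φ0→X13] = [315, 315, 210]
r6 m[φ0→X3] = [25515, 11340, 17010]
r6 m[φ0→X7] = [486, 729, 432]
r6 m[φ1→X13] = [9, 9, 6]
r6 m[φ1→X9] = [1800, 5103, 5103]
r6 m[φ2→X7] = [21, 35, 8]
r6 m[φ2→X11] = [3645, 5103, 3456]
r6 m[φ3→X13] = [6, 9, 5]
r6 m[φ3→X2] = [2268, 5103, 1728]
r6 m[φ4→X11] = [7, 1, 1]
r6 m[X13→φ0] = [54, 81, 30]
r6 m[X13→φ1] = [1890, 2835, 1050]
r6 m[X13→φ3] = [2835, 2835, 1260]
r6 m[X2→φ3] = [1, 1, 1]
r6 m[X9→φ1] = [1, 1, 1]
r6 m[X3→φ0] = [1, 1, 1]
r6 m[X7→φ0] = [21, 35, 8]
r6 m[X7→φ2] = [486, 729, 432]
r6 m[X11→φ2] = [7, 1, 1]
r6 m[X11→φ4] = [3645, 5103, 3456]
r7 m[φ0→X13] = [315, 315, 210]
r7 m[φ0→X3] = [25515, 11340, 17010]
r7 m[φ0→X7] = [486, 729, 432]
r7 m[φ1→X13] = [9, 9, 6]
r7 m[φ1→X9] = [5670, 25515, 25515]
r7 m[φ2→X7] = [21, 35, 8]
r7 m[φ2→X11] = [3645, 5103, 3456]
r7 m[φ3→X13] = [6, 9, 5]
r7 m[φ3→X2] = [11340, 25515, 8505]
r7 m[φ4→X11] = [7, 1, 1]
r7 m[X13→φ0] = [54, 81, 30]
r7 m[X13→φ1] = [1890, 2835, 1050]
r7 m[X13→φ3] = [2835, 2835, 1260]
r7 m[X2→φ3] = [1, 1, 1]
r7 m[X9→φ1] = [1, 1, 1]
r7 m[X3→φ0] = [1, 1, 1]
r7 m[X7→φ0] = [21, 35, 8]
r7 m[X7→φ2] = [486, 729, 432]
r7 m[X11→φ2] = [7, 1, 1]
r7 m[X11→φ4] = [3645, 5103, 3456]
r8 m[φ0→X13] = [315, 315, 210]
r8 m[φ0→X3] = [25515, 11340, 17010]
r8 m[φ0→X7] = [486, 729, 432]
r8 m[φ1→X13] = [9, 9, 6]
r8 m[φ1→X9] = [5670, 25515, 25515]
r8 m[φ2→X7] = [21, 35, 8]
r8 m[φ2→X11] = [3645, 5103, 3456]
r8 m[φ3→X13] = [6, 9, 5]
r8 m[φ3→X2] = [11340, 25515, 8505]
r8 m[φ4→X11] = [7, 1, 1]
r8 m[X13→φ0] = [54, 81, 30]
r8 m[X13→φ1] = [1890, 2835, 1050]
r8 m[X13→φ3] = [2835, 2835, 1260]
r8 m[X2→φ3] = [1, 1, 1]
r8 m[X9→φ1] = [1, 1, 1]
r8 m[X3→φ0] = [1, 1, 1]
r8 m[X7→φ0] = [21, 35, 8]
r8 m[X7→φ2] = [486, 729, 432]
r8 m[X11→φ2] = [7, 1, 1]
r8 m[X11→φ4] = [3645, 5103, 3456]
fixed point reached at round 8
traceback from X13: (X13=1, X2=1, X9=1, X3=0, X7=1, X11=0), score=25515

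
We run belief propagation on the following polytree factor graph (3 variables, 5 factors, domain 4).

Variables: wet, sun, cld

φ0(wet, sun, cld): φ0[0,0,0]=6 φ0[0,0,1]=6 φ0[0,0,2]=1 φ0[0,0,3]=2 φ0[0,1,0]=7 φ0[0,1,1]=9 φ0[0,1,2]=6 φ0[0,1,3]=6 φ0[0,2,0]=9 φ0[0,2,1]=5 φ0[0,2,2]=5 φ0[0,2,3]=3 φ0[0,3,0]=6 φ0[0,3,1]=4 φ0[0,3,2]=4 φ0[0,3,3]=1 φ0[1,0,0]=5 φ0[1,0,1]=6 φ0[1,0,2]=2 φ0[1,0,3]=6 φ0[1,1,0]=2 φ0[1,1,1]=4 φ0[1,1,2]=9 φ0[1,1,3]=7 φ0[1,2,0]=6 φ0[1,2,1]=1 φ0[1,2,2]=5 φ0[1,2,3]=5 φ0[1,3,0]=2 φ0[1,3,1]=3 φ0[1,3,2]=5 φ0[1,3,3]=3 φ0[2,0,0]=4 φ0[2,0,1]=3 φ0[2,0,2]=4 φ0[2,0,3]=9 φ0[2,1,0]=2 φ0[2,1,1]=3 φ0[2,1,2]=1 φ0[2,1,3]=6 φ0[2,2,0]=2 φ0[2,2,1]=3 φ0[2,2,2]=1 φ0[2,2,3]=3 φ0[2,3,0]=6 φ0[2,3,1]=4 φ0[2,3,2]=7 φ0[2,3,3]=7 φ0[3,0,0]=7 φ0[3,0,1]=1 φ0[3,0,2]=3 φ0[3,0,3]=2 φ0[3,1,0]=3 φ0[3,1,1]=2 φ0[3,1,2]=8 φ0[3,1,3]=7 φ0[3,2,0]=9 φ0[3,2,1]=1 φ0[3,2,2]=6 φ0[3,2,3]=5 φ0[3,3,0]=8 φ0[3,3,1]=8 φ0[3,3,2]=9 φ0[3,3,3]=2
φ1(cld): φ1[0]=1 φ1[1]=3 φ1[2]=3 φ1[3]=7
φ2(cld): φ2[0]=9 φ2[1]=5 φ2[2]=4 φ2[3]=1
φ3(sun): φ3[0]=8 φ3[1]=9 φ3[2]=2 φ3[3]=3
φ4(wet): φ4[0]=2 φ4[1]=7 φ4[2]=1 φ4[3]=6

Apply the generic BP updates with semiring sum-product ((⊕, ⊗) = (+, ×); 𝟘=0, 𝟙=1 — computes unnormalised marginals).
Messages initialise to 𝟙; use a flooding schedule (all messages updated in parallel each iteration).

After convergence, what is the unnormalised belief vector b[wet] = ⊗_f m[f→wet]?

init: all messages = 𝟙 over 4 values
r1 m[φ0→wet] = [80, 71, 65, 81]
r1 m[φ0→sun] = [67, 82, 69, 79]
r1 m[φ0→cld] = [84, 63, 76, 74]
r1 m[φ1→cld] = [1, 3, 3, 7]
r1 m[φ2→cld] = [9, 5, 4, 1]
r1 m[φ3→sun] = [8, 9, 2, 3]
r1 m[φ4→wet] = [2, 7, 1, 6]
r1 m[wet→φ0] = [1, 1, 1, 1]
r1 m[wet→φ4] = [1, 1, 1, 1]
r1 m[sun→φ0] = [1, 1, 1, 1]
r1 m[sun→φ3] = [1, 1, 1, 1]
r1 m[cld→φ0] = [1, 1, 1, 1]
r1 m[cld→φ1] = [1, 1, 1, 1]
r1 m[cld→φ2] = [1, 1, 1, 1]
r2 m[φ0→wet] = [80, 71, 65, 81]
r2 m[φ0→sun] = [67, 82, 69, 79]
r2 m[φ0→cld] = [84, 63, 76, 74]
r2 m[φ1→cld] = [1, 3, 3, 7]
r2 m[φ2→cld] = [9, 5, 4, 1]
r2 m[φ3→sun] = [8, 9, 2, 3]
r2 m[φ4→wet] = [2, 7, 1, 6]
r2 m[wet→φ0] = [2, 7, 1, 6]
r2 m[wet→φ4] = [80, 71, 65, 81]
r2 m[sun→φ0] = [8, 9, 2, 3]
r2 m[sun→φ3] = [67, 82, 69, 79]
r2 m[cld→φ0] = [9, 15, 12, 7]
r2 m[cld→φ1] = [756, 315, 304, 74]
r2 m[cld→φ2] = [84, 189, 228, 518]
r3 m[φ0→wet] = [5149, 4483, 3522, 4190]
r3 m[φ0→sun] = [2707, 3598, 2936, 3477]
r3 m[φ0→cld] = [1648, 1348, 1896, 1791]
r3 m[φ1→cld] = [1, 3, 3, 7]
r3 m[φ2→cld] = [9, 5, 4, 1]
r3 m[φ3→sun] = [8, 9, 2, 3]
r3 m[φ4→wet] = [2, 7, 1, 6]
r3 m[wet→φ0] = [2, 7, 1, 6]
r3 m[wet→φ4] = [80, 71, 65, 81]
r3 m[sun→φ0] = [8, 9, 2, 3]
r3 m[sun→φ3] = [67, 82, 69, 79]
r3 m[cld→φ0] = [9, 15, 12, 7]
r3 m[cld→φ1] = [756, 315, 304, 74]
r3 m[cld→φ2] = [84, 189, 228, 518]
r4 m[φ0→wet] = [5149, 4483, 3522, 4190]
r4 m[φ0→sun] = [2707, 3598, 2936, 3477]
r4 m[φ0→cld] = [1648, 1348, 1896, 1791]
r4 m[φ1→cld] = [1, 3, 3, 7]
r4 m[φ2→cld] = [9, 5, 4, 1]
r4 m[φ3→sun] = [8, 9, 2, 3]
r4 m[φ4→wet] = [2, 7, 1, 6]
r4 m[wet→φ0] = [2, 7, 1, 6]
r4 m[wet→φ4] = [5149, 4483, 3522, 4190]
r4 m[sun→φ0] = [8, 9, 2, 3]
r4 m[sun→φ3] = [2707, 3598, 2936, 3477]
r4 m[cld→φ0] = [9, 15, 12, 7]
r4 m[cld→φ1] = [14832, 6740, 7584, 1791]
r4 m[cld→φ2] = [1648, 4044, 5688, 12537]
r5 m[φ0→wet] = [5149, 4483, 3522, 4190]
r5 m[φ0→sun] = [2707, 3598, 2936, 3477]
r5 m[φ0→cld] = [1648, 1348, 1896, 1791]
r5 m[φ1→cld] = [1, 3, 3, 7]
r5 m[φ2→cld] = [9, 5, 4, 1]
r5 m[φ3→sun] = [8, 9, 2, 3]
r5 m[φ4→wet] = [2, 7, 1, 6]
r5 m[wet→φ0] = [2, 7, 1, 6]
r5 m[wet→φ4] = [5149, 4483, 3522, 4190]
r5 m[sun→φ0] = [8, 9, 2, 3]
r5 m[sun→φ3] = [2707, 3598, 2936, 3477]
r5 m[cld→φ0] = [9, 15, 12, 7]
r5 m[cld→φ1] = [14832, 6740, 7584, 1791]
r5 m[cld→φ2] = [1648, 4044, 5688, 12537]
fixed point reached at round 5
b[wet] = ⊗ incoming = [10298, 31381, 3522, 25140]

b[wet] = [10298, 31381, 3522, 25140]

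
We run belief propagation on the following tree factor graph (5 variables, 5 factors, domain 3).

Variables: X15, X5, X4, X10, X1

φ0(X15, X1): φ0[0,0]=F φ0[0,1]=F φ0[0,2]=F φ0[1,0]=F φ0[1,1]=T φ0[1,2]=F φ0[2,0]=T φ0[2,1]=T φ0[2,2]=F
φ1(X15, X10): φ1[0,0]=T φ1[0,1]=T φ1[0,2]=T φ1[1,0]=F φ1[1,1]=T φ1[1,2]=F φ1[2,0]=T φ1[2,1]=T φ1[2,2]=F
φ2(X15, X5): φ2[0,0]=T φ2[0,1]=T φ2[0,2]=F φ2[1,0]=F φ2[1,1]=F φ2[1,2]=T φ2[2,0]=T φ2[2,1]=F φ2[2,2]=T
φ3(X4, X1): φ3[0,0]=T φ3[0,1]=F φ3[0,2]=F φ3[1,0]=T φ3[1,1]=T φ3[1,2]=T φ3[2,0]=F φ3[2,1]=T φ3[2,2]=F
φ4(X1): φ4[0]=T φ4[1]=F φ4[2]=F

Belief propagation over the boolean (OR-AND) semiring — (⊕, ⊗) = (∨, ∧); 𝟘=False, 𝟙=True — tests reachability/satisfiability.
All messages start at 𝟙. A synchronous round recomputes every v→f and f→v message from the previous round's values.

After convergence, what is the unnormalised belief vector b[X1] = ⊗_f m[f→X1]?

b[X1] = [T, F, F]

init: all messages = 𝟙 over 3 values
r1 m[φ0→X15] = [F, T, T]
r1 m[φ0→X1] = [T, T, F]
r1 m[φ1→X15] = [T, T, T]
r1 m[φ1→X10] = [T, T, T]
r1 m[φ2→X15] = [T, T, T]
r1 m[φ2→X5] = [T, T, T]
r1 m[φ3→X4] = [T, T, T]
r1 m[φ3→X1] = [T, T, T]
r1 m[φ4→X1] = [T, F, F]
r1 m[X15→φ0] = [T, T, T]
r1 m[X15→φ1] = [T, T, T]
r1 m[X15→φ2] = [T, T, T]
r1 m[X5→φ2] = [T, T, T]
r1 m[X4→φ3] = [T, T, T]
r1 m[X10→φ1] = [T, T, T]
r1 m[X1→φ0] = [T, T, T]
r1 m[X1→φ3] = [T, T, T]
r1 m[X1→φ4] = [T, T, T]
r2 m[φ0→X15] = [F, T, T]
r2 m[φ0→X1] = [T, T, F]
r2 m[φ1→X15] = [T, T, T]
r2 m[φ1→X10] = [T, T, T]
r2 m[φ2→X15] = [T, T, T]
r2 m[φ2→X5] = [T, T, T]
r2 m[φ3→X4] = [T, T, T]
r2 m[φ3→X1] = [T, T, T]
r2 m[φ4→X1] = [T, F, F]
r2 m[X15→φ0] = [T, T, T]
r2 m[X15→φ1] = [F, T, T]
r2 m[X15→φ2] = [F, T, T]
r2 m[X5→φ2] = [T, T, T]
r2 m[X4→φ3] = [T, T, T]
r2 m[X10→φ1] = [T, T, T]
r2 m[X1→φ0] = [T, F, F]
r2 m[X1→φ3] = [T, F, F]
r2 m[X1→φ4] = [T, T, F]
r3 m[φ0→X15] = [F, F, T]
r3 m[φ0→X1] = [T, T, F]
r3 m[φ1→X15] = [T, T, T]
r3 m[φ1→X10] = [T, T, F]
r3 m[φ2→X15] = [T, T, T]
r3 m[φ2→X5] = [T, F, T]
r3 m[φ3→X4] = [T, T, F]
r3 m[φ3→X1] = [T, T, T]
r3 m[φ4→X1] = [T, F, F]
r3 m[X15→φ0] = [T, T, T]
r3 m[X15→φ1] = [F, T, T]
r3 m[X15→φ2] = [F, T, T]
r3 m[X5→φ2] = [T, T, T]
r3 m[X4→φ3] = [T, T, T]
r3 m[X10→φ1] = [T, T, T]
r3 m[X1→φ0] = [T, F, F]
r3 m[X1→φ3] = [T, F, F]
r3 m[X1→φ4] = [T, T, F]
r4 m[φ0→X15] = [F, F, T]
r4 m[φ0→X1] = [T, T, F]
r4 m[φ1→X15] = [T, T, T]
r4 m[φ1→X10] = [T, T, F]
r4 m[φ2→X15] = [T, T, T]
r4 m[φ2→X5] = [T, F, T]
r4 m[φ3→X4] = [T, T, F]
r4 m[φ3→X1] = [T, T, T]
r4 m[φ4→X1] = [T, F, F]
r4 m[X15→φ0] = [T, T, T]
r4 m[X15→φ1] = [F, F, T]
r4 m[X15→φ2] = [F, F, T]
r4 m[X5→φ2] = [T, T, T]
r4 m[X4→φ3] = [T, T, T]
r4 m[X10→φ1] = [T, T, T]
r4 m[X1→φ0] = [T, F, F]
r4 m[X1→φ3] = [T, F, F]
r4 m[X1→φ4] = [T, T, F]
r5 m[φ0→X15] = [F, F, T]
r5 m[φ0→X1] = [T, T, F]
r5 m[φ1→X15] = [T, T, T]
r5 m[φ1→X10] = [T, T, F]
r5 m[φ2→X15] = [T, T, T]
r5 m[φ2→X5] = [T, F, T]
r5 m[φ3→X4] = [T, T, F]
r5 m[φ3→X1] = [T, T, T]
r5 m[φ4→X1] = [T, F, F]
r5 m[X15→φ0] = [T, T, T]
r5 m[X15→φ1] = [F, F, T]
r5 m[X15→φ2] = [F, F, T]
r5 m[X5→φ2] = [T, T, T]
r5 m[X4→φ3] = [T, T, T]
r5 m[X10→φ1] = [T, T, T]
r5 m[X1→φ0] = [T, F, F]
r5 m[X1→φ3] = [T, F, F]
r5 m[X1→φ4] = [T, T, F]
fixed point reached at round 5
b[X1] = ⊗ incoming = [T, F, F]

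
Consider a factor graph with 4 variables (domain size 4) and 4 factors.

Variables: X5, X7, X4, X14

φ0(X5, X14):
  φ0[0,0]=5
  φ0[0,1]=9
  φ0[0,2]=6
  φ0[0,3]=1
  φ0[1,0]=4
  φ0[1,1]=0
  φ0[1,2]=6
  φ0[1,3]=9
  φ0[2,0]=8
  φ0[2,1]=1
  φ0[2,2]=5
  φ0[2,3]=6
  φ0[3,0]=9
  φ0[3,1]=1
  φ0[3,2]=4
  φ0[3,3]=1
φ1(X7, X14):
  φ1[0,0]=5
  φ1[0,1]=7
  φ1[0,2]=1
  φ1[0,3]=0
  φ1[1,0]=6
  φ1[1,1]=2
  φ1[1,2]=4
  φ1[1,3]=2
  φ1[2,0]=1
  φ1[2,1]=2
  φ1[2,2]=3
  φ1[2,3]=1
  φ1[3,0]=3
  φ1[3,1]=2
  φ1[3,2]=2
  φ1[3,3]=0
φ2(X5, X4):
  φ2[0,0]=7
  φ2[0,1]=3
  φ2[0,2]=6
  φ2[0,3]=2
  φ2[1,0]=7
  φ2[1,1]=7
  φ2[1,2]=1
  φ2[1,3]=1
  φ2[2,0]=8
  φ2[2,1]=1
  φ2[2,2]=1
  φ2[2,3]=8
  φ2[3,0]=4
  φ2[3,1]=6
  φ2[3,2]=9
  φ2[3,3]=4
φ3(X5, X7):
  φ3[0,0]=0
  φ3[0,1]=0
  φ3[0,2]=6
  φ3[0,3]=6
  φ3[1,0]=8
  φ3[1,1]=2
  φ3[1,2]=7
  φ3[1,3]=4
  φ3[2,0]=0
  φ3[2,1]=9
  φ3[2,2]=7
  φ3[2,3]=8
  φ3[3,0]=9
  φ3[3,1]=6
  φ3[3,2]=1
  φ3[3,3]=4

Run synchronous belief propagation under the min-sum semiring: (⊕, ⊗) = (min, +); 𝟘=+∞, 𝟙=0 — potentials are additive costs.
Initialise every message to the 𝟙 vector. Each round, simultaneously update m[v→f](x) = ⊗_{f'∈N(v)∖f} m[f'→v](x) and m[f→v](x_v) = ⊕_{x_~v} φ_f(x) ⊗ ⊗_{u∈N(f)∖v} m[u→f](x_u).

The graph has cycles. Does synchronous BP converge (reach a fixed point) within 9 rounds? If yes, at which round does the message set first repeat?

NOT CONVERGED within 9 rounds

init: all messages = 𝟙 over 4 values
r1 m[φ0→X5] = [1, 0, 1, 1]
r1 m[φ0→X14] = [4, 0, 4, 1]
r1 m[φ1→X7] = [0, 2, 1, 0]
r1 m[φ1→X14] = [1, 2, 1, 0]
r1 m[φ2→X5] = [2, 1, 1, 4]
r1 m[φ2→X4] = [4, 1, 1, 1]
r1 m[φ3→X5] = [0, 2, 0, 1]
r1 m[φ3→X7] = [0, 0, 1, 4]
r1 m[X5→φ0] = [0, 0, 0, 0]
r1 m[X5→φ2] = [0, 0, 0, 0]
r1 m[X5→φ3] = [0, 0, 0, 0]
r1 m[X7→φ1] = [0, 0, 0, 0]
r1 m[X7→φ3] = [0, 0, 0, 0]
r1 m[X4→φ2] = [0, 0, 0, 0]
r1 m[X14→φ0] = [0, 0, 0, 0]
r1 m[X14→φ1] = [0, 0, 0, 0]
r2 m[φ0→X5] = [1, 0, 1, 1]
r2 m[φ0→X14] = [4, 0, 4, 1]
r2 m[φ1→X7] = [0, 2, 1, 0]
r2 m[φ1→X14] = [1, 2, 1, 0]
r2 m[φ2→X5] = [2, 1, 1, 4]
r2 m[φ2→X4] = [4, 1, 1, 1]
r2 m[φ3→X5] = [0, 2, 0, 1]
r2 m[φ3→X7] = [0, 0, 1, 4]
r2 m[X5→φ0] = [2, 3, 1, 5]
r2 m[X5→φ2] = [1, 2, 1, 2]
r2 m[X5→φ3] = [3, 1, 2, 5]
r2 m[X7→φ1] = [0, 0, 1, 4]
r2 m[X7→φ3] = [0, 2, 1, 0]
r2 m[X4→φ2] = [0, 0, 0, 0]
r2 m[X14→φ0] = [1, 2, 1, 0]
r2 m[X14→φ1] = [4, 0, 4, 1]
r3 m[φ0→X5] = [1, 2, 3, 1]
r3 m[φ0→X14] = [7, 2, 6, 3]
r3 m[φ1→X7] = [1, 2, 2, 1]
r3 m[φ1→X14] = [2, 2, 1, 0]
r3 m[φ2→X5] = [2, 1, 1, 4]
r3 m[φ2→X4] = [6, 2, 2, 3]
r3 m[φ3→X5] = [0, 4, 0, 2]
r3 m[φ3→X7] = [2, 3, 6, 5]
r3 m[X5→φ0] = [2, 3, 1, 5]
r3 m[X5→φ2] = [1, 2, 1, 2]
r3 m[X5→φ3] = [3, 1, 2, 5]
r3 m[X7→φ1] = [0, 0, 1, 4]
r3 m[X7→φ3] = [0, 2, 1, 0]
r3 m[X4→φ2] = [0, 0, 0, 0]
r3 m[X14→φ0] = [1, 2, 1, 0]
r3 m[X14→φ1] = [4, 0, 4, 1]
r4 m[φ0→X5] = [1, 2, 3, 1]
r4 m[φ0→X14] = [7, 2, 6, 3]
r4 m[φ1→X7] = [1, 2, 2, 1]
r4 m[φ1→X14] = [2, 2, 1, 0]
r4 m[φ2→X5] = [2, 1, 1, 4]
r4 m[φ2→X4] = [6, 2, 2, 3]
r4 m[φ3→X5] = [0, 4, 0, 2]
r4 m[φ3→X7] = [2, 3, 6, 5]
r4 m[X5→φ0] = [2, 5, 1, 6]
r4 m[X5→φ2] = [1, 6, 3, 3]
r4 m[X5→φ3] = [3, 3, 4, 5]
r4 m[X7→φ1] = [2, 3, 6, 5]
r4 m[X7→φ3] = [1, 2, 2, 1]
r4 m[X4→φ2] = [0, 0, 0, 0]
r4 m[X14→φ0] = [2, 2, 1, 0]
r4 m[X14→φ1] = [7, 2, 6, 3]
r5 m[φ0→X5] = [1, 2, 3, 1]
r5 m[φ0→X14] = [7, 2, 6, 3]
r5 m[φ1→X7] = [3, 4, 4, 3]
r5 m[φ1→X14] = [7, 5, 3, 2]
r5 m[φ2→X5] = [2, 1, 1, 4]
r5 m[φ2→X4] = [7, 4, 4, 3]
r5 m[φ3→X5] = [1, 4, 1, 3]
r5 m[φ3→X7] = [3, 3, 6, 7]
r5 m[X5→φ0] = [2, 5, 1, 6]
r5 m[X5→φ2] = [1, 6, 3, 3]
r5 m[X5→φ3] = [3, 3, 4, 5]
r5 m[X7→φ1] = [2, 3, 6, 5]
r5 m[X7→φ3] = [1, 2, 2, 1]
r5 m[X4→φ2] = [0, 0, 0, 0]
r5 m[X14→φ0] = [2, 2, 1, 0]
r5 m[X14→φ1] = [7, 2, 6, 3]
r6 m[φ0→X5] = [1, 2, 3, 1]
r6 m[φ0→X14] = [7, 2, 6, 3]
r6 m[φ1→X7] = [3, 4, 4, 3]
r6 m[φ1→X14] = [7, 5, 3, 2]
r6 m[φ2→X5] = [2, 1, 1, 4]
r6 m[φ2→X4] = [7, 4, 4, 3]
r6 m[φ3→X5] = [1, 4, 1, 3]
r6 m[φ3→X7] = [3, 3, 6, 7]
r6 m[X5→φ0] = [3, 5, 2, 7]
r6 m[X5→φ2] = [2, 6, 4, 4]
r6 m[X5→φ3] = [3, 3, 4, 5]
r6 m[X7→φ1] = [3, 3, 6, 7]
r6 m[X7→φ3] = [3, 4, 4, 3]
r6 m[X4→φ2] = [0, 0, 0, 0]
r6 m[X14→φ0] = [7, 5, 3, 2]
r6 m[X14→φ1] = [7, 2, 6, 3]
r7 m[φ0→X5] = [3, 5, 6, 3]
r7 m[φ0→X14] = [8, 3, 7, 4]
r7 m[φ1→X7] = [3, 4, 4, 3]
r7 m[φ1→X14] = [7, 5, 4, 3]
r7 m[φ2→X5] = [2, 1, 1, 4]
r7 m[φ2→X4] = [8, 5, 5, 4]
r7 m[φ3→X5] = [3, 6, 3, 5]
r7 m[φ3→X7] = [3, 3, 6, 7]
r7 m[X5→φ0] = [3, 5, 2, 7]
r7 m[X5→φ2] = [2, 6, 4, 4]
r7 m[X5→φ3] = [3, 3, 4, 5]
r7 m[X7→φ1] = [3, 3, 6, 7]
r7 m[X7→φ3] = [3, 4, 4, 3]
r7 m[X4→φ2] = [0, 0, 0, 0]
r7 m[X14→φ0] = [7, 5, 3, 2]
r7 m[X14→φ1] = [7, 2, 6, 3]
r8 m[φ0→X5] = [3, 5, 6, 3]
r8 m[φ0→X14] = [8, 3, 7, 4]
r8 m[φ1→X7] = [3, 4, 4, 3]
r8 m[φ1→X14] = [7, 5, 4, 3]
r8 m[φ2→X5] = [2, 1, 1, 4]
r8 m[φ2→X4] = [8, 5, 5, 4]
r8 m[φ3→X5] = [3, 6, 3, 5]
r8 m[φ3→X7] = [3, 3, 6, 7]
r8 m[X5→φ0] = [5, 7, 4, 9]
r8 m[X5→φ2] = [6, 11, 9, 8]
r8 m[X5→φ3] = [5, 6, 7, 7]
r8 m[X7→φ1] = [3, 3, 6, 7]
r8 m[X7→φ3] = [3, 4, 4, 3]
r8 m[X4→φ2] = [0, 0, 0, 0]
r8 m[X14→φ0] = [7, 5, 4, 3]
r8 m[X14→φ1] = [8, 3, 7, 4]
r9 m[φ0→X5] = [4, 5, 6, 4]
r9 m[φ0→X14] = [10, 5, 9, 6]
r9 m[φ1→X7] = [4, 5, 5, 4]
r9 m[φ1→X14] = [7, 5, 4, 3]
r9 m[φ2→X5] = [2, 1, 1, 4]
r9 m[φ2→X4] = [12, 9, 10, 8]
r9 m[φ3→X5] = [3, 6, 3, 5]
r9 m[φ3→X7] = [5, 5, 8, 10]
r9 m[X5→φ0] = [5, 7, 4, 9]
r9 m[X5→φ2] = [6, 11, 9, 8]
r9 m[X5→φ3] = [5, 6, 7, 7]
r9 m[X7→φ1] = [3, 3, 6, 7]
r9 m[X7→φ3] = [3, 4, 4, 3]
r9 m[X4→φ2] = [0, 0, 0, 0]
r9 m[X14→φ0] = [7, 5, 4, 3]
r9 m[X14→φ1] = [8, 3, 7, 4]
no fixed point within 9 rounds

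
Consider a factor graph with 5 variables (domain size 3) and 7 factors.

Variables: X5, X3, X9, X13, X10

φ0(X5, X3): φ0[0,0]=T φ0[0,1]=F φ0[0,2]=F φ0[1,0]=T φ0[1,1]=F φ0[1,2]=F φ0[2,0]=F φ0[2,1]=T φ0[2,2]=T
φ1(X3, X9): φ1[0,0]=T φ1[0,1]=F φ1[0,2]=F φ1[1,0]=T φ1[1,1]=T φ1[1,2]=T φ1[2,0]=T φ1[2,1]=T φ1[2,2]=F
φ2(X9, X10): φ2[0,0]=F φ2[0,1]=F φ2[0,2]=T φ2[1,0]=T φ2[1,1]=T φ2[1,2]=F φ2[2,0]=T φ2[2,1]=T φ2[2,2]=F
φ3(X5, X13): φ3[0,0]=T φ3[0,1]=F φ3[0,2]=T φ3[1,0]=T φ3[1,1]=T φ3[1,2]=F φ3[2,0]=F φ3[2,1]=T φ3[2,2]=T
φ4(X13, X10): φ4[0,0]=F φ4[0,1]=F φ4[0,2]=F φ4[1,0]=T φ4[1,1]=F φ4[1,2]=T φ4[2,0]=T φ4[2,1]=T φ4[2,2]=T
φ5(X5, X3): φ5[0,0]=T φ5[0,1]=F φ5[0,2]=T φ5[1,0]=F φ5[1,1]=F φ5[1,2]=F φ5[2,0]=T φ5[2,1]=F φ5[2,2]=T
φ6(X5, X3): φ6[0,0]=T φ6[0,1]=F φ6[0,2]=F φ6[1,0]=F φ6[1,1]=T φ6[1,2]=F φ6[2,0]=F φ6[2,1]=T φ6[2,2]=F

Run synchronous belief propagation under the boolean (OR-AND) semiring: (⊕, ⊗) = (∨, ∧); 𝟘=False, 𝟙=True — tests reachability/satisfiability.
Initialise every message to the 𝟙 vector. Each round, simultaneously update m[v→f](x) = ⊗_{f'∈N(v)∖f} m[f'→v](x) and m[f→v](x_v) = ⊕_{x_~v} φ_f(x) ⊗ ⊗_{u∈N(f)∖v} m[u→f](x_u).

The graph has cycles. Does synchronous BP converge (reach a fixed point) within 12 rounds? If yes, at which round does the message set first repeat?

init: all messages = 𝟙 over 3 values
r1 m[φ0→X5] = [T, T, T]
r1 m[φ0→X3] = [T, T, T]
r1 m[φ1→X3] = [T, T, T]
r1 m[φ1→X9] = [T, T, T]
r1 m[φ2→X9] = [T, T, T]
r1 m[φ2→X10] = [T, T, T]
r1 m[φ3→X5] = [T, T, T]
r1 m[φ3→X13] = [T, T, T]
r1 m[φ4→X13] = [F, T, T]
r1 m[φ4→X10] = [T, T, T]
r1 m[φ5→X5] = [T, F, T]
r1 m[φ5→X3] = [T, F, T]
r1 m[φ6→X5] = [T, T, T]
r1 m[φ6→X3] = [T, T, F]
r1 m[X5→φ0] = [T, T, T]
r1 m[X5→φ3] = [T, T, T]
r1 m[X5→φ5] = [T, T, T]
r1 m[X5→φ6] = [T, T, T]
r1 m[X3→φ0] = [T, T, T]
r1 m[X3→φ1] = [T, T, T]
r1 m[X3→φ5] = [T, T, T]
r1 m[X3→φ6] = [T, T, T]
r1 m[X9→φ1] = [T, T, T]
r1 m[X9→φ2] = [T, T, T]
r1 m[X13→φ3] = [T, T, T]
r1 m[X13→φ4] = [T, T, T]
r1 m[X10→φ2] = [T, T, T]
r1 m[X10→φ4] = [T, T, T]
r2 m[φ0→X5] = [T, T, T]
r2 m[φ0→X3] = [T, T, T]
r2 m[φ1→X3] = [T, T, T]
r2 m[φ1→X9] = [T, T, T]
r2 m[φ2→X9] = [T, T, T]
r2 m[φ2→X10] = [T, T, T]
r2 m[φ3→X5] = [T, T, T]
r2 m[φ3→X13] = [T, T, T]
r2 m[φ4→X13] = [F, T, T]
r2 m[φ4→X10] = [T, T, T]
r2 m[φ5→X5] = [T, F, T]
r2 m[φ5→X3] = [T, F, T]
r2 m[φ6→X5] = [T, T, T]
r2 m[φ6→X3] = [T, T, F]
r2 m[X5→φ0] = [T, F, T]
r2 m[X5→φ3] = [T, F, T]
r2 m[X5→φ5] = [T, T, T]
r2 m[X5→φ6] = [T, F, T]
r2 m[X3→φ0] = [T, F, F]
r2 m[X3→φ1] = [T, F, F]
r2 m[X3→φ5] = [T, T, F]
r2 m[X3→φ6] = [T, F, T]
r2 m[X9→φ1] = [T, T, T]
r2 m[X9→φ2] = [T, T, T]
r2 m[X13→φ3] = [F, T, T]
r2 m[X13→φ4] = [T, T, T]
r2 m[X10→φ2] = [T, T, T]
r2 m[X10→φ4] = [T, T, T]
r3 m[φ0→X5] = [T, T, F]
r3 m[φ0→X3] = [T, T, T]
r3 m[φ1→X3] = [T, T, T]
r3 m[φ1→X9] = [T, F, F]
r3 m[φ2→X9] = [T, T, T]
r3 m[φ2→X10] = [T, T, T]
r3 m[φ3→X5] = [T, T, T]
r3 m[φ3→X13] = [T, T, T]
r3 m[φ4→X13] = [F, T, T]
r3 m[φ4→X10] = [T, T, T]
r3 m[φ5→X5] = [T, F, T]
r3 m[φ5→X3] = [T, F, T]
r3 m[φ6→X5] = [T, F, F]
r3 m[φ6→X3] = [T, T, F]
r3 m[X5→φ0] = [T, F, T]
r3 m[X5→φ3] = [T, F, T]
r3 m[X5→φ5] = [T, T, T]
r3 m[X5→φ6] = [T, F, T]
r3 m[X3→φ0] = [T, F, F]
r3 m[X3→φ1] = [T, F, F]
r3 m[X3→φ5] = [T, T, F]
r3 m[X3→φ6] = [T, F, T]
r3 m[X9→φ1] = [T, T, T]
r3 m[X9→φ2] = [T, T, T]
r3 m[X13→φ3] = [F, T, T]
r3 m[X13→φ4] = [T, T, T]
r3 m[X10→φ2] = [T, T, T]
r3 m[X10→φ4] = [T, T, T]
r4 m[φ0→X5] = [T, T, F]
r4 m[φ0→X3] = [T, T, T]
r4 m[φ1→X3] = [T, T, T]
r4 m[φ1→X9] = [T, F, F]
r4 m[φ2→X9] = [T, T, T]
r4 m[φ2→X10] = [T, T, T]
r4 m[φ3→X5] = [T, T, T]
r4 m[φ3→X13] = [T, T, T]
r4 m[φ4→X13] = [F, T, T]
r4 m[φ4→X10] = [T, T, T]
r4 m[φ5→X5] = [T, F, T]
r4 m[φ5→X3] = [T, F, T]
r4 m[φ6→X5] = [T, F, F]
r4 m[φ6→X3] = [T, T, F]
r4 m[X5→φ0] = [T, F, F]
r4 m[X5→φ3] = [T, F, F]
r4 m[X5→φ5] = [T, F, F]
r4 m[X5→φ6] = [T, F, F]
r4 m[X3→φ0] = [T, F, F]
r4 m[X3→φ1] = [T, F, F]
r4 m[X3→φ5] = [T, T, F]
r4 m[X3→φ6] = [T, F, T]
r4 m[X9→φ1] = [T, T, T]
r4 m[X9→φ2] = [T, F, F]
r4 m[X13→φ3] = [F, T, T]
r4 m[X13→φ4] = [T, T, T]
r4 m[X10→φ2] = [T, T, T]
r4 m[X10→φ4] = [T, T, T]
r5 m[φ0→X5] = [T, T, F]
r5 m[φ0→X3] = [T, F, F]
r5 m[φ1→X3] = [T, T, T]
r5 m[φ1→X9] = [T, F, F]
r5 m[φ2→X9] = [T, T, T]
r5 m[φ2→X10] = [F, F, T]
r5 m[φ3→X5] = [T, T, T]
r5 m[φ3→X13] = [T, F, T]
r5 m[φ4→X13] = [F, T, T]
r5 m[φ4→X10] = [T, T, T]
r5 m[φ5→X5] = [T, F, T]
r5 m[φ5→X3] = [T, F, T]
r5 m[φ6→X5] = [T, F, F]
r5 m[φ6→X3] = [T, F, F]
r5 m[X5→φ0] = [T, F, F]
r5 m[X5→φ3] = [T, F, F]
r5 m[X5→φ5] = [T, F, F]
r5 m[X5→φ6] = [T, F, F]
r5 m[X3→φ0] = [T, F, F]
r5 m[X3→φ1] = [T, F, F]
r5 m[X3→φ5] = [T, T, F]
r5 m[X3→φ6] = [T, F, T]
r5 m[X9→φ1] = [T, T, T]
r5 m[X9→φ2] = [T, F, F]
r5 m[X13→φ3] = [F, T, T]
r5 m[X13→φ4] = [T, T, T]
r5 m[X10→φ2] = [T, T, T]
r5 m[X10→φ4] = [T, T, T]
r6 m[φ0→X5] = [T, T, F]
r6 m[φ0→X3] = [T, F, F]
r6 m[φ1→X3] = [T, T, T]
r6 m[φ1→X9] = [T, F, F]
r6 m[φ2→X9] = [T, T, T]
r6 m[φ2→X10] = [F, F, T]
r6 m[φ3→X5] = [T, T, T]
r6 m[φ3→X13] = [T, F, T]
r6 m[φ4→X13] = [F, T, T]
r6 m[φ4→X10] = [T, T, T]
r6 m[φ5→X5] = [T, F, T]
r6 m[φ5→X3] = [T, F, T]
r6 m[φ6→X5] = [T, F, F]
r6 m[φ6→X3] = [T, F, F]
r6 m[X5→φ0] = [T, F, F]
r6 m[X5→φ3] = [T, F, F]
r6 m[X5→φ5] = [T, F, F]
r6 m[X5→φ6] = [T, F, F]
r6 m[X3→φ0] = [T, F, F]
r6 m[X3→φ1] = [T, F, F]
r6 m[X3→φ5] = [T, F, F]
r6 m[X3→φ6] = [T, F, F]
r6 m[X9→φ1] = [T, T, T]
r6 m[X9→φ2] = [T, F, F]
r6 m[X13→φ3] = [F, T, T]
r6 m[X13→φ4] = [T, F, T]
r6 m[X10→φ2] = [T, T, T]
r6 m[X10→φ4] = [F, F, T]
r7 m[φ0→X5] = [T, T, F]
r7 m[φ0→X3] = [T, F, F]
r7 m[φ1→X3] = [T, T, T]
r7 m[φ1→X9] = [T, F, F]
r7 m[φ2→X9] = [T, T, T]
r7 m[φ2→X10] = [F, F, T]
r7 m[φ3→X5] = [T, T, T]
r7 m[φ3→X13] = [T, F, T]
r7 m[φ4→X13] = [F, T, T]
r7 m[φ4→X10] = [T, T, T]
r7 m[φ5→X5] = [T, F, T]
r7 m[φ5→X3] = [T, F, T]
r7 m[φ6→X5] = [T, F, F]
r7 m[φ6→X3] = [T, F, F]
r7 m[X5→φ0] = [T, F, F]
r7 m[X5→φ3] = [T, F, F]
r7 m[X5→φ5] = [T, F, F]
r7 m[X5→φ6] = [T, F, F]
r7 m[X3→φ0] = [T, F, F]
r7 m[X3→φ1] = [T, F, F]
r7 m[X3→φ5] = [T, F, F]
r7 m[X3→φ6] = [T, F, F]
r7 m[X9→φ1] = [T, T, T]
r7 m[X9→φ2] = [T, F, F]
r7 m[X13→φ3] = [F, T, T]
r7 m[X13→φ4] = [T, F, T]
r7 m[X10→φ2] = [T, T, T]
r7 m[X10→φ4] = [F, F, T]
fixed point reached at round 7
messages reach a fixed point at round 7

CONVERGED at round 7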